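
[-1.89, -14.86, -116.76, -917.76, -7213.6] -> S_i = -1.89*7.86^i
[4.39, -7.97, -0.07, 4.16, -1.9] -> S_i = Random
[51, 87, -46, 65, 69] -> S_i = Random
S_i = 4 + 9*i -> [4, 13, 22, 31, 40]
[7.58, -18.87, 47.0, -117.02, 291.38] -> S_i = 7.58*(-2.49)^i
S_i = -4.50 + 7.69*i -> [-4.5, 3.19, 10.88, 18.57, 26.26]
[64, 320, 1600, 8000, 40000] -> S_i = 64*5^i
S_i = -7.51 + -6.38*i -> [-7.51, -13.89, -20.27, -26.65, -33.03]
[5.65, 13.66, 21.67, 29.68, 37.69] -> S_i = 5.65 + 8.01*i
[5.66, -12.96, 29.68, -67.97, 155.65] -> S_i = 5.66*(-2.29)^i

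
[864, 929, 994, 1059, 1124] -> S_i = 864 + 65*i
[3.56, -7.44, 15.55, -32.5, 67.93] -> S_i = 3.56*(-2.09)^i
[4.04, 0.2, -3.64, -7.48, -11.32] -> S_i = 4.04 + -3.84*i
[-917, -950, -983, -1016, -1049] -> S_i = -917 + -33*i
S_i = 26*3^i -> [26, 78, 234, 702, 2106]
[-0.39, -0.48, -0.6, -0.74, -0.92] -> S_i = -0.39*1.24^i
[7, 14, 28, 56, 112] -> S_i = 7*2^i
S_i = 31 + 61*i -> [31, 92, 153, 214, 275]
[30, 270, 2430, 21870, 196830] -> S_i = 30*9^i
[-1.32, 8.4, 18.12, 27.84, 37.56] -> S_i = -1.32 + 9.72*i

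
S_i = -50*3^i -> [-50, -150, -450, -1350, -4050]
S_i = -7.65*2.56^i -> [-7.65, -19.58, -50.14, -128.35, -328.56]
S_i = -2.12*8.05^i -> [-2.12, -17.07, -137.38, -1105.92, -8902.65]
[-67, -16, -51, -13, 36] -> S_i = Random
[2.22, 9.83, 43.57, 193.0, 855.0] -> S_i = 2.22*4.43^i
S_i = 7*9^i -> [7, 63, 567, 5103, 45927]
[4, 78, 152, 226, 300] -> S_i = 4 + 74*i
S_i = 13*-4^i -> [13, -52, 208, -832, 3328]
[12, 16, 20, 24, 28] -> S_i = 12 + 4*i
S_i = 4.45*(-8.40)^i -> [4.45, -37.38, 313.99, -2637.53, 22155.28]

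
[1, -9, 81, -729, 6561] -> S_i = 1*-9^i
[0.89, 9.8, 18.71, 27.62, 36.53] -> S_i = 0.89 + 8.91*i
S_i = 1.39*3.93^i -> [1.39, 5.46, 21.47, 84.37, 331.58]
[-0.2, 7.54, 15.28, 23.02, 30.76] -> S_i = -0.20 + 7.74*i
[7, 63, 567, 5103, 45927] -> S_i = 7*9^i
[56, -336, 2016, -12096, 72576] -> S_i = 56*-6^i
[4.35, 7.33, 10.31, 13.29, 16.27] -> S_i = 4.35 + 2.98*i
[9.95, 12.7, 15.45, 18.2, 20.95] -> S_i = 9.95 + 2.75*i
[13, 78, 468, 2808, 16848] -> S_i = 13*6^i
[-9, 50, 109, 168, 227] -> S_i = -9 + 59*i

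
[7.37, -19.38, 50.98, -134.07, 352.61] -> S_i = 7.37*(-2.63)^i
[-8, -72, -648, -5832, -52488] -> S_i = -8*9^i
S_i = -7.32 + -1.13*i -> [-7.32, -8.45, -9.58, -10.71, -11.84]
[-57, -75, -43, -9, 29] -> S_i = Random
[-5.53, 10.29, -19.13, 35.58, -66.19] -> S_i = -5.53*(-1.86)^i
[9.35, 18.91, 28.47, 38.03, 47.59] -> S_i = 9.35 + 9.56*i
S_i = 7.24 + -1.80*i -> [7.24, 5.44, 3.64, 1.84, 0.04]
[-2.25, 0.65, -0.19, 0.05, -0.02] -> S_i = -2.25*(-0.29)^i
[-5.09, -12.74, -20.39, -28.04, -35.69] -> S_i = -5.09 + -7.65*i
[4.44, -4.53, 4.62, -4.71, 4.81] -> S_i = 4.44*(-1.02)^i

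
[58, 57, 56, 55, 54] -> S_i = 58 + -1*i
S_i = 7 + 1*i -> [7, 8, 9, 10, 11]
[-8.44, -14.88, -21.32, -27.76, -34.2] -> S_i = -8.44 + -6.44*i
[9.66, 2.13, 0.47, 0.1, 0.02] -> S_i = 9.66*0.22^i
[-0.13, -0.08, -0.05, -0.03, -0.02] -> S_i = -0.13*0.62^i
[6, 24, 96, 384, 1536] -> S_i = 6*4^i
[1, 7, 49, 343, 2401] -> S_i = 1*7^i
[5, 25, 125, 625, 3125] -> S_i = 5*5^i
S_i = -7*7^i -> [-7, -49, -343, -2401, -16807]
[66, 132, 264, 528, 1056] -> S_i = 66*2^i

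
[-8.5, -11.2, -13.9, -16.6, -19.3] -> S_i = -8.50 + -2.70*i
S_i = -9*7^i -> [-9, -63, -441, -3087, -21609]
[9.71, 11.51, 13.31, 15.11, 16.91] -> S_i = 9.71 + 1.80*i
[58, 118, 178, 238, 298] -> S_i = 58 + 60*i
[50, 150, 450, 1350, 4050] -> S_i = 50*3^i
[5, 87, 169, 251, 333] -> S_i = 5 + 82*i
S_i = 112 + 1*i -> [112, 113, 114, 115, 116]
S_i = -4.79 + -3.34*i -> [-4.79, -8.13, -11.47, -14.81, -18.15]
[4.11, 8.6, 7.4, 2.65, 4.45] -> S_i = Random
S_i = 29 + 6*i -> [29, 35, 41, 47, 53]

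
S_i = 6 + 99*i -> [6, 105, 204, 303, 402]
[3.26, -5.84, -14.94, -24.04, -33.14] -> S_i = 3.26 + -9.10*i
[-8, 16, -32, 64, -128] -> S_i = -8*-2^i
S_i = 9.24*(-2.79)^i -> [9.24, -25.78, 71.93, -200.67, 559.87]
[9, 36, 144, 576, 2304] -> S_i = 9*4^i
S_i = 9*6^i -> [9, 54, 324, 1944, 11664]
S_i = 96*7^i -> [96, 672, 4704, 32928, 230496]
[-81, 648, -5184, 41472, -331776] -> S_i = -81*-8^i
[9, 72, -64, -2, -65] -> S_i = Random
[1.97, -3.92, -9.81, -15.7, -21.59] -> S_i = 1.97 + -5.89*i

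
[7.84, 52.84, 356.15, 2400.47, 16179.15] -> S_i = 7.84*6.74^i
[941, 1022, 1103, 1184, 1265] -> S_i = 941 + 81*i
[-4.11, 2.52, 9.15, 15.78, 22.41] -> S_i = -4.11 + 6.63*i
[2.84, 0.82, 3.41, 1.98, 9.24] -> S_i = Random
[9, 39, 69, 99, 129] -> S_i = 9 + 30*i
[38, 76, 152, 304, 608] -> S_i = 38*2^i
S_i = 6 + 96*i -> [6, 102, 198, 294, 390]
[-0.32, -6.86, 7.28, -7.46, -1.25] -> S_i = Random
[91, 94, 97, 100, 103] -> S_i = 91 + 3*i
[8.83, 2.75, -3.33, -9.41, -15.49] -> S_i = 8.83 + -6.08*i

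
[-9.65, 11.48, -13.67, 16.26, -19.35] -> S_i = -9.65*(-1.19)^i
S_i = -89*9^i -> [-89, -801, -7209, -64881, -583929]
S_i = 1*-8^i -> [1, -8, 64, -512, 4096]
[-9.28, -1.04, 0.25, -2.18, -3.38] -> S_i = Random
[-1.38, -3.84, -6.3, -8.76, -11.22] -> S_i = -1.38 + -2.46*i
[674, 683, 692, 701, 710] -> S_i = 674 + 9*i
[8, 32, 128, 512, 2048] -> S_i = 8*4^i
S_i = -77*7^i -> [-77, -539, -3773, -26411, -184877]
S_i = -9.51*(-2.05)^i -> [-9.51, 19.5, -39.97, 81.93, -167.96]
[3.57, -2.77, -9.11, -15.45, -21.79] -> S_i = 3.57 + -6.34*i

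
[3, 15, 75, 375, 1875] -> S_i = 3*5^i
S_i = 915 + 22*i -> [915, 937, 959, 981, 1003]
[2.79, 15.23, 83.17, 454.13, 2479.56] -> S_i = 2.79*5.46^i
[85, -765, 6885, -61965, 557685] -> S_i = 85*-9^i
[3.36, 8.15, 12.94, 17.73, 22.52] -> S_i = 3.36 + 4.79*i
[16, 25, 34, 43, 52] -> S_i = 16 + 9*i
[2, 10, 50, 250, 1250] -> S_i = 2*5^i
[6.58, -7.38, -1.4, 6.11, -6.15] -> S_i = Random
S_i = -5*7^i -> [-5, -35, -245, -1715, -12005]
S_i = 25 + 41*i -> [25, 66, 107, 148, 189]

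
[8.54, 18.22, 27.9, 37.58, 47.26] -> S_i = 8.54 + 9.68*i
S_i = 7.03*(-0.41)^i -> [7.03, -2.88, 1.18, -0.48, 0.2]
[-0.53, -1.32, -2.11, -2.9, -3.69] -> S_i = -0.53 + -0.79*i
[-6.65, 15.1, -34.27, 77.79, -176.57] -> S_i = -6.65*(-2.27)^i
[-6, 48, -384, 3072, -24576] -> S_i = -6*-8^i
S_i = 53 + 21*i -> [53, 74, 95, 116, 137]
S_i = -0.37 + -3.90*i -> [-0.37, -4.27, -8.17, -12.07, -15.97]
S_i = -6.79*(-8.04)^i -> [-6.79, 54.59, -438.92, 3528.89, -28372.26]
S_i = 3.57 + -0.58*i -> [3.57, 2.99, 2.41, 1.83, 1.25]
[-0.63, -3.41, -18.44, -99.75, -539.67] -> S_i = -0.63*5.41^i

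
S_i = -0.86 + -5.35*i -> [-0.86, -6.21, -11.56, -16.91, -22.26]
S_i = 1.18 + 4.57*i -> [1.18, 5.75, 10.32, 14.89, 19.46]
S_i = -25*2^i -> [-25, -50, -100, -200, -400]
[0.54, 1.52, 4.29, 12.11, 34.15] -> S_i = 0.54*2.82^i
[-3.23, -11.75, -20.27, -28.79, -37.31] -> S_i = -3.23 + -8.52*i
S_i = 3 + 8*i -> [3, 11, 19, 27, 35]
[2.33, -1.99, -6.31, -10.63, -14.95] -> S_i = 2.33 + -4.32*i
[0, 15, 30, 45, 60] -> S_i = 0 + 15*i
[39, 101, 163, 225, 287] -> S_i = 39 + 62*i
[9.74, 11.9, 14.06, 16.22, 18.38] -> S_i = 9.74 + 2.16*i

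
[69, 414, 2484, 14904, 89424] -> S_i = 69*6^i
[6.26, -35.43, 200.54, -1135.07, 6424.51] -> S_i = 6.26*(-5.66)^i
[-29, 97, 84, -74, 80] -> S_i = Random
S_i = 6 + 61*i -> [6, 67, 128, 189, 250]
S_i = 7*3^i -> [7, 21, 63, 189, 567]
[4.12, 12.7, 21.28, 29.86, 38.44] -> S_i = 4.12 + 8.58*i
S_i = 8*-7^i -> [8, -56, 392, -2744, 19208]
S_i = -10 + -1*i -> [-10, -11, -12, -13, -14]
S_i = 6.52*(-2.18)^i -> [6.52, -14.21, 30.99, -67.55, 147.26]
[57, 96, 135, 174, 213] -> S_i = 57 + 39*i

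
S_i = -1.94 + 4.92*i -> [-1.94, 2.98, 7.9, 12.82, 17.74]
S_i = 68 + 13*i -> [68, 81, 94, 107, 120]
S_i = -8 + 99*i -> [-8, 91, 190, 289, 388]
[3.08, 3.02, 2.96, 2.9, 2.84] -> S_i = 3.08*0.98^i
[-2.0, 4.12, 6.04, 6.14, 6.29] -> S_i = Random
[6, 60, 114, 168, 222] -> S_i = 6 + 54*i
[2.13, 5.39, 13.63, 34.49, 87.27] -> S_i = 2.13*2.53^i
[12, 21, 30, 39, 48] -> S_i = 12 + 9*i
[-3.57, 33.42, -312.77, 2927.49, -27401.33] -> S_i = -3.57*(-9.36)^i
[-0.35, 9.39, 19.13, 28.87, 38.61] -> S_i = -0.35 + 9.74*i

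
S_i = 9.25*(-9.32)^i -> [9.25, -86.21, 803.48, -7488.41, 69791.96]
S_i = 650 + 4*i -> [650, 654, 658, 662, 666]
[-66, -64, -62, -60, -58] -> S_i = -66 + 2*i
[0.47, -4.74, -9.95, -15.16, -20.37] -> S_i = 0.47 + -5.21*i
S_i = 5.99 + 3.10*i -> [5.99, 9.09, 12.19, 15.29, 18.39]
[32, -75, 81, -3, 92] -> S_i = Random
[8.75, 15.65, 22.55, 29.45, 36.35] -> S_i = 8.75 + 6.90*i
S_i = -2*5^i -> [-2, -10, -50, -250, -1250]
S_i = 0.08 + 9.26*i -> [0.08, 9.34, 18.6, 27.86, 37.12]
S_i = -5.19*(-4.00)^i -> [-5.19, 20.76, -83.04, 332.16, -1328.64]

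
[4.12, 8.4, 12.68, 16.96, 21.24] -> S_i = 4.12 + 4.28*i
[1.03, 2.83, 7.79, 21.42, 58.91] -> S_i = 1.03*2.75^i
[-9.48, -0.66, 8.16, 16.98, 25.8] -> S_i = -9.48 + 8.82*i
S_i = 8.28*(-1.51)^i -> [8.28, -12.5, 18.88, -28.51, 43.05]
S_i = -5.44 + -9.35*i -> [-5.44, -14.79, -24.14, -33.49, -42.84]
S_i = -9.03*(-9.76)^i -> [-9.03, 88.13, -860.18, 8395.32, -81938.31]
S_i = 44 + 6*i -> [44, 50, 56, 62, 68]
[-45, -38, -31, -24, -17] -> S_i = -45 + 7*i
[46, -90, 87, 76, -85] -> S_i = Random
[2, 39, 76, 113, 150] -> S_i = 2 + 37*i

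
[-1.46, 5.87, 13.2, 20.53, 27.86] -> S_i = -1.46 + 7.33*i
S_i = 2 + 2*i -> [2, 4, 6, 8, 10]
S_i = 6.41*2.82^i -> [6.41, 18.08, 50.97, 143.75, 405.37]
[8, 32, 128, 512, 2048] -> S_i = 8*4^i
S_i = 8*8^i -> [8, 64, 512, 4096, 32768]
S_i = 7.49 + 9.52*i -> [7.49, 17.01, 26.53, 36.05, 45.57]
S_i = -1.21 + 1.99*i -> [-1.21, 0.78, 2.77, 4.76, 6.75]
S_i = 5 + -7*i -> [5, -2, -9, -16, -23]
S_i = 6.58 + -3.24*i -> [6.58, 3.34, 0.1, -3.14, -6.38]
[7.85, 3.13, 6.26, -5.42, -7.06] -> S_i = Random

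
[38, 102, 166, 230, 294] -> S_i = 38 + 64*i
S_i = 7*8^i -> [7, 56, 448, 3584, 28672]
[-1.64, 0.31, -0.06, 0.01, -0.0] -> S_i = -1.64*(-0.19)^i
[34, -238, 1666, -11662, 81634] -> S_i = 34*-7^i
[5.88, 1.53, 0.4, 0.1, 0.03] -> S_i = 5.88*0.26^i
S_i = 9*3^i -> [9, 27, 81, 243, 729]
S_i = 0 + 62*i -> [0, 62, 124, 186, 248]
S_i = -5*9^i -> [-5, -45, -405, -3645, -32805]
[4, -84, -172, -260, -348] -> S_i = 4 + -88*i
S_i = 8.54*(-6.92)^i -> [8.54, -59.1, 408.95, -2829.93, 19583.14]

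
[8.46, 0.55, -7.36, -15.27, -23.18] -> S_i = 8.46 + -7.91*i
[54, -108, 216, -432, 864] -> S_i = 54*-2^i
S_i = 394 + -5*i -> [394, 389, 384, 379, 374]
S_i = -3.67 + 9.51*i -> [-3.67, 5.84, 15.35, 24.86, 34.37]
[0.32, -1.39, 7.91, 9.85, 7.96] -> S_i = Random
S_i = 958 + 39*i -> [958, 997, 1036, 1075, 1114]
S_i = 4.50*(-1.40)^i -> [4.5, -6.3, 8.82, -12.35, 17.29]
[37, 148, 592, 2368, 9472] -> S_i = 37*4^i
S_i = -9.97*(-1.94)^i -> [-9.97, 19.34, -37.52, 72.79, -141.22]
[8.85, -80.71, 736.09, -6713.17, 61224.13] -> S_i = 8.85*(-9.12)^i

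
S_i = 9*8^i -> [9, 72, 576, 4608, 36864]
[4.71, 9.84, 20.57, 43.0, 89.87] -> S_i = 4.71*2.09^i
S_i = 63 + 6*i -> [63, 69, 75, 81, 87]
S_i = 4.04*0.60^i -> [4.04, 2.42, 1.45, 0.87, 0.52]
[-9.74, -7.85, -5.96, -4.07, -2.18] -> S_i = -9.74 + 1.89*i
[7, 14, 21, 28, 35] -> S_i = 7 + 7*i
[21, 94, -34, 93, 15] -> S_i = Random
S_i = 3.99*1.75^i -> [3.99, 6.98, 12.22, 21.38, 37.42]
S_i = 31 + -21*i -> [31, 10, -11, -32, -53]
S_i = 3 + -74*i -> [3, -71, -145, -219, -293]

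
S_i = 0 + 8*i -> [0, 8, 16, 24, 32]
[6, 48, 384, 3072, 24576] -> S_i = 6*8^i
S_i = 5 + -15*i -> [5, -10, -25, -40, -55]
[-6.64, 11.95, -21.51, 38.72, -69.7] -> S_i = -6.64*(-1.80)^i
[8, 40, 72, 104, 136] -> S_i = 8 + 32*i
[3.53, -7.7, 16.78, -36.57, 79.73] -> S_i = 3.53*(-2.18)^i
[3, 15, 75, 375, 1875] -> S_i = 3*5^i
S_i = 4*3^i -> [4, 12, 36, 108, 324]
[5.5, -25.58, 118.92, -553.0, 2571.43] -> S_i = 5.50*(-4.65)^i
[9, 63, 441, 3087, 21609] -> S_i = 9*7^i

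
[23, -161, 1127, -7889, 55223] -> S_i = 23*-7^i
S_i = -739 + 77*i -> [-739, -662, -585, -508, -431]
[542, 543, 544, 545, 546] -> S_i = 542 + 1*i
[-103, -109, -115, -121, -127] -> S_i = -103 + -6*i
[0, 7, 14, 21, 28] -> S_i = 0 + 7*i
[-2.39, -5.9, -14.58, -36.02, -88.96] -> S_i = -2.39*2.47^i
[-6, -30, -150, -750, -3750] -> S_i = -6*5^i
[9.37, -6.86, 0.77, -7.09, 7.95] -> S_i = Random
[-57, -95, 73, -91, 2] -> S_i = Random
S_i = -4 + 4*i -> [-4, 0, 4, 8, 12]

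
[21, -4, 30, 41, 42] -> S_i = Random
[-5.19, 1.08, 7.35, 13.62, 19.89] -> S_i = -5.19 + 6.27*i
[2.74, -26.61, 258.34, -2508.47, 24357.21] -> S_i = 2.74*(-9.71)^i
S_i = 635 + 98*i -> [635, 733, 831, 929, 1027]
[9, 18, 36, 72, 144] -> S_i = 9*2^i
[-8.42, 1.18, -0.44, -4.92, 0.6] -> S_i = Random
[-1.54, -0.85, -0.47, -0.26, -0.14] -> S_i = -1.54*0.55^i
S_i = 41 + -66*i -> [41, -25, -91, -157, -223]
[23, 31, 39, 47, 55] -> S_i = 23 + 8*i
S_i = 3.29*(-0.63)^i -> [3.29, -2.07, 1.31, -0.82, 0.52]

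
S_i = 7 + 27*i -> [7, 34, 61, 88, 115]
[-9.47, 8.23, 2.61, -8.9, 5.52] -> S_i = Random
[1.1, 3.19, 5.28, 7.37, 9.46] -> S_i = 1.10 + 2.09*i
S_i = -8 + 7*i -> [-8, -1, 6, 13, 20]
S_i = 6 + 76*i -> [6, 82, 158, 234, 310]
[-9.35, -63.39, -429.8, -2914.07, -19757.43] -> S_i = -9.35*6.78^i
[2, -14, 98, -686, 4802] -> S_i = 2*-7^i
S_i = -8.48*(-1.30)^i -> [-8.48, 11.02, -14.33, 18.63, -24.22]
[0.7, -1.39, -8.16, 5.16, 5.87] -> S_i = Random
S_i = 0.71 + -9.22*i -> [0.71, -8.51, -17.73, -26.95, -36.17]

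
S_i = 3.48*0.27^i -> [3.48, 0.94, 0.25, 0.07, 0.02]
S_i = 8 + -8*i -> [8, 0, -8, -16, -24]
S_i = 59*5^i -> [59, 295, 1475, 7375, 36875]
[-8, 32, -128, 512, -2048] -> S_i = -8*-4^i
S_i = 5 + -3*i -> [5, 2, -1, -4, -7]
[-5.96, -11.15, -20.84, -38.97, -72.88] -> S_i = -5.96*1.87^i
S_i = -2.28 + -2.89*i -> [-2.28, -5.17, -8.06, -10.95, -13.84]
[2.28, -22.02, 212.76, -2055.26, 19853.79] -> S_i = 2.28*(-9.66)^i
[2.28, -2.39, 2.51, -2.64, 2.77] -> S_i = 2.28*(-1.05)^i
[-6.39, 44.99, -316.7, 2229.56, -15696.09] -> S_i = -6.39*(-7.04)^i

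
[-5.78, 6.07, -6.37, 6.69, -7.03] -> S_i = -5.78*(-1.05)^i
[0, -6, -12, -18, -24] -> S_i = 0 + -6*i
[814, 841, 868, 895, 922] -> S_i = 814 + 27*i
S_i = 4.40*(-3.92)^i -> [4.4, -17.25, 67.61, -265.04, 1038.96]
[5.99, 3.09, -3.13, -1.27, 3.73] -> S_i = Random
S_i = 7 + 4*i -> [7, 11, 15, 19, 23]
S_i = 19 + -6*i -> [19, 13, 7, 1, -5]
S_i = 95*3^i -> [95, 285, 855, 2565, 7695]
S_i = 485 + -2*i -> [485, 483, 481, 479, 477]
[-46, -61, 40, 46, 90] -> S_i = Random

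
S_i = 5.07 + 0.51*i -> [5.07, 5.58, 6.09, 6.6, 7.11]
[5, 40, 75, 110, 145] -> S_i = 5 + 35*i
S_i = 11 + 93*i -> [11, 104, 197, 290, 383]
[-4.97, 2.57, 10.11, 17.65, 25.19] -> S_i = -4.97 + 7.54*i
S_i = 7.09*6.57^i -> [7.09, 46.58, 306.04, 2010.68, 13210.15]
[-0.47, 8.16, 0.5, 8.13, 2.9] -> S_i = Random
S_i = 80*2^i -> [80, 160, 320, 640, 1280]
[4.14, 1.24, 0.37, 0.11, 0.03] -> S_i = 4.14*0.30^i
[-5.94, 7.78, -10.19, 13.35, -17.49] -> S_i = -5.94*(-1.31)^i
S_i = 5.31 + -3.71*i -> [5.31, 1.6, -2.11, -5.82, -9.53]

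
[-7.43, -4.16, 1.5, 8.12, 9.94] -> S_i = Random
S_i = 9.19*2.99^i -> [9.19, 27.48, 82.16, 245.66, 734.51]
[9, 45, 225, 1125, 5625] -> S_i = 9*5^i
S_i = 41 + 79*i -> [41, 120, 199, 278, 357]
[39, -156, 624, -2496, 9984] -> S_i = 39*-4^i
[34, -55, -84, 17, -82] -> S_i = Random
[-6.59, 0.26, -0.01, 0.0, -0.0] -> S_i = -6.59*(-0.04)^i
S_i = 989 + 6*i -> [989, 995, 1001, 1007, 1013]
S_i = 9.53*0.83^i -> [9.53, 7.91, 6.57, 5.45, 4.52]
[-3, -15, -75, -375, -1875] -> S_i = -3*5^i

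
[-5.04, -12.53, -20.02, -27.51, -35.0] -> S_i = -5.04 + -7.49*i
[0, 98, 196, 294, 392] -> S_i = 0 + 98*i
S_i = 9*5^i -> [9, 45, 225, 1125, 5625]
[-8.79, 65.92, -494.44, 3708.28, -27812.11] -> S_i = -8.79*(-7.50)^i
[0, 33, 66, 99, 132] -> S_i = 0 + 33*i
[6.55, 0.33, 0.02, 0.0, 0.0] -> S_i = 6.55*0.05^i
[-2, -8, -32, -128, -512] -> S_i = -2*4^i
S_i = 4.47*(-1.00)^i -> [4.47, -4.47, 4.47, -4.47, 4.47]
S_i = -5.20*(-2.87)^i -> [-5.2, 14.92, -42.83, 122.93, -352.8]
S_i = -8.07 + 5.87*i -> [-8.07, -2.2, 3.67, 9.54, 15.41]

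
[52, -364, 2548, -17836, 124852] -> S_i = 52*-7^i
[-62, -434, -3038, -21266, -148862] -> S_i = -62*7^i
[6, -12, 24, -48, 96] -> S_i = 6*-2^i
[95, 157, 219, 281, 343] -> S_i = 95 + 62*i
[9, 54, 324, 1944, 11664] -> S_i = 9*6^i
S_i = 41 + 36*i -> [41, 77, 113, 149, 185]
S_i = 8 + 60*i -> [8, 68, 128, 188, 248]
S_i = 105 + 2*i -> [105, 107, 109, 111, 113]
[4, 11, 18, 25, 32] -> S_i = 4 + 7*i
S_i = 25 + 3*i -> [25, 28, 31, 34, 37]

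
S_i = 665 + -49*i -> [665, 616, 567, 518, 469]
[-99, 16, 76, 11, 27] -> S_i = Random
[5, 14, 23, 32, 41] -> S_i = 5 + 9*i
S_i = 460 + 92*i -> [460, 552, 644, 736, 828]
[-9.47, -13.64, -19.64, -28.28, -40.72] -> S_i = -9.47*1.44^i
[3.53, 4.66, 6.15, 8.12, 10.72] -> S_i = 3.53*1.32^i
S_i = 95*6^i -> [95, 570, 3420, 20520, 123120]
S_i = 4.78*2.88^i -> [4.78, 13.77, 39.65, 114.18, 328.85]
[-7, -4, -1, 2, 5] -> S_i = -7 + 3*i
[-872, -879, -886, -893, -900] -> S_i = -872 + -7*i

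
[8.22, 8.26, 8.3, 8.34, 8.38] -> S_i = 8.22 + 0.04*i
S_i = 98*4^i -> [98, 392, 1568, 6272, 25088]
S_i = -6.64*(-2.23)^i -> [-6.64, 14.81, -33.02, 73.63, -164.21]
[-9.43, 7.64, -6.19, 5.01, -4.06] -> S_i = -9.43*(-0.81)^i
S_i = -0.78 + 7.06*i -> [-0.78, 6.28, 13.34, 20.4, 27.46]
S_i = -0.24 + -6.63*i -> [-0.24, -6.87, -13.5, -20.13, -26.76]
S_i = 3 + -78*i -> [3, -75, -153, -231, -309]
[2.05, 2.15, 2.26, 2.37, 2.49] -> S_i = 2.05*1.05^i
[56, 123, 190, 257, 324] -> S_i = 56 + 67*i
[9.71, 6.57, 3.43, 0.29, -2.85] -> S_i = 9.71 + -3.14*i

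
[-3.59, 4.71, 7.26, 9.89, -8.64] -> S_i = Random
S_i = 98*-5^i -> [98, -490, 2450, -12250, 61250]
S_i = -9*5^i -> [-9, -45, -225, -1125, -5625]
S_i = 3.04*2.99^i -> [3.04, 9.09, 27.18, 81.26, 242.97]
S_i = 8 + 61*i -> [8, 69, 130, 191, 252]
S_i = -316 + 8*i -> [-316, -308, -300, -292, -284]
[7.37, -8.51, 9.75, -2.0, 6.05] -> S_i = Random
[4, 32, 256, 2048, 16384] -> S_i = 4*8^i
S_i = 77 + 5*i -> [77, 82, 87, 92, 97]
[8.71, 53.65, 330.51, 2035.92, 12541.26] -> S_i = 8.71*6.16^i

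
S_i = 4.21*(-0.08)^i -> [4.21, -0.34, 0.03, -0.0, 0.0]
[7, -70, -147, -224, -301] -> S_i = 7 + -77*i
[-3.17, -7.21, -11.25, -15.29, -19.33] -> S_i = -3.17 + -4.04*i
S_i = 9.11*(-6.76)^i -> [9.11, -61.58, 416.31, -2814.22, 19024.15]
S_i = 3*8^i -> [3, 24, 192, 1536, 12288]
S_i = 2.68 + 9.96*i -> [2.68, 12.64, 22.6, 32.56, 42.52]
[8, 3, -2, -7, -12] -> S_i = 8 + -5*i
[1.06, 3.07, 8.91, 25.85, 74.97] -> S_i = 1.06*2.90^i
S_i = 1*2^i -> [1, 2, 4, 8, 16]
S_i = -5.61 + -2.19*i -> [-5.61, -7.8, -9.99, -12.18, -14.37]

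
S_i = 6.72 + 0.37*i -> [6.72, 7.09, 7.46, 7.83, 8.2]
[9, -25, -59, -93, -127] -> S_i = 9 + -34*i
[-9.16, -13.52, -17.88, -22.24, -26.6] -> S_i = -9.16 + -4.36*i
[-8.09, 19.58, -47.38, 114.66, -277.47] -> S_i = -8.09*(-2.42)^i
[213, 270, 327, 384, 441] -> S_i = 213 + 57*i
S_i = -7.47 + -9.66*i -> [-7.47, -17.13, -26.79, -36.45, -46.11]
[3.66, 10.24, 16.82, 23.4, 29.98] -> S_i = 3.66 + 6.58*i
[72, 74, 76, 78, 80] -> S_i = 72 + 2*i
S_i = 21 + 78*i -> [21, 99, 177, 255, 333]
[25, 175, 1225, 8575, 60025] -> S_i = 25*7^i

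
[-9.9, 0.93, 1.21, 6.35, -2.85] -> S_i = Random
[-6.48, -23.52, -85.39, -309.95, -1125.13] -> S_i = -6.48*3.63^i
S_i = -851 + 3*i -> [-851, -848, -845, -842, -839]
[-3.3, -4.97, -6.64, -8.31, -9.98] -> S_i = -3.30 + -1.67*i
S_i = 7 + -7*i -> [7, 0, -7, -14, -21]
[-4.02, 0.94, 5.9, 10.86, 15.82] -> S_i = -4.02 + 4.96*i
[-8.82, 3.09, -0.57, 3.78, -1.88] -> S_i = Random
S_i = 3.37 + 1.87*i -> [3.37, 5.24, 7.11, 8.98, 10.85]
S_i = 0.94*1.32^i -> [0.94, 1.24, 1.64, 2.16, 2.85]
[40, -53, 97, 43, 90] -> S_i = Random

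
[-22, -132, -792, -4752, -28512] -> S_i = -22*6^i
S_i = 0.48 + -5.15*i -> [0.48, -4.67, -9.82, -14.97, -20.12]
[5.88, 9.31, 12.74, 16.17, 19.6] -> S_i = 5.88 + 3.43*i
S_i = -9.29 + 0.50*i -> [-9.29, -8.79, -8.29, -7.79, -7.29]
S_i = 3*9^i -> [3, 27, 243, 2187, 19683]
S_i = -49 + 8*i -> [-49, -41, -33, -25, -17]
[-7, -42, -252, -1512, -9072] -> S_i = -7*6^i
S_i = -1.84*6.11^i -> [-1.84, -11.24, -68.69, -419.7, -2564.38]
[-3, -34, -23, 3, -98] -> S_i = Random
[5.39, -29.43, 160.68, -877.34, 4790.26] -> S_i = 5.39*(-5.46)^i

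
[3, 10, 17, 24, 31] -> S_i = 3 + 7*i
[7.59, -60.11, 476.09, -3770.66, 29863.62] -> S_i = 7.59*(-7.92)^i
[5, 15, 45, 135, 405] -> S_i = 5*3^i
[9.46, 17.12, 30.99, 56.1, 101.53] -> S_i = 9.46*1.81^i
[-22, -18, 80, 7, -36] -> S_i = Random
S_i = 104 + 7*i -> [104, 111, 118, 125, 132]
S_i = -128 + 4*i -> [-128, -124, -120, -116, -112]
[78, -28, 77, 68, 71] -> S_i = Random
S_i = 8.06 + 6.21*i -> [8.06, 14.27, 20.48, 26.69, 32.9]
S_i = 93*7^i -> [93, 651, 4557, 31899, 223293]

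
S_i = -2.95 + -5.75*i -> [-2.95, -8.7, -14.45, -20.2, -25.95]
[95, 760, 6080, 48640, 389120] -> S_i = 95*8^i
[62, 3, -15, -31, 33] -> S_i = Random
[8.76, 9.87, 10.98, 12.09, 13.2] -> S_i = 8.76 + 1.11*i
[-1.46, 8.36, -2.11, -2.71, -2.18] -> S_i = Random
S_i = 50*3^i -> [50, 150, 450, 1350, 4050]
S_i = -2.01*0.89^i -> [-2.01, -1.79, -1.59, -1.42, -1.26]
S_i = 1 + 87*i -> [1, 88, 175, 262, 349]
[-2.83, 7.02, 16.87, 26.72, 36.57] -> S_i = -2.83 + 9.85*i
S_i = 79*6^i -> [79, 474, 2844, 17064, 102384]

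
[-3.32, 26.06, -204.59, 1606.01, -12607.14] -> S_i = -3.32*(-7.85)^i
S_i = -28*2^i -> [-28, -56, -112, -224, -448]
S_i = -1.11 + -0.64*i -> [-1.11, -1.75, -2.39, -3.03, -3.67]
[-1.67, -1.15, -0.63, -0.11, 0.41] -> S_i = -1.67 + 0.52*i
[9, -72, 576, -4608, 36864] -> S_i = 9*-8^i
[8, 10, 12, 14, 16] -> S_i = 8 + 2*i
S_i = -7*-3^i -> [-7, 21, -63, 189, -567]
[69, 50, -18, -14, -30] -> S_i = Random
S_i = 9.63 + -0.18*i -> [9.63, 9.45, 9.27, 9.09, 8.91]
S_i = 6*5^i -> [6, 30, 150, 750, 3750]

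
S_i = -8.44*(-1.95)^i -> [-8.44, 16.46, -32.09, 62.58, -122.03]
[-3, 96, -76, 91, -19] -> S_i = Random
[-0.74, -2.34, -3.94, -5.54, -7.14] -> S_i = -0.74 + -1.60*i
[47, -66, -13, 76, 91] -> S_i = Random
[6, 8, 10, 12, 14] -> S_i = 6 + 2*i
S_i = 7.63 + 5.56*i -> [7.63, 13.19, 18.75, 24.31, 29.87]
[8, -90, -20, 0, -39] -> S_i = Random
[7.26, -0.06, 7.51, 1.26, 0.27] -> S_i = Random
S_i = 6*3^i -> [6, 18, 54, 162, 486]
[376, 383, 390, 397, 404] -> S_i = 376 + 7*i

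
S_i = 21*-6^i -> [21, -126, 756, -4536, 27216]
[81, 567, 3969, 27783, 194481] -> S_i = 81*7^i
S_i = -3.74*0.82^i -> [-3.74, -3.07, -2.51, -2.06, -1.69]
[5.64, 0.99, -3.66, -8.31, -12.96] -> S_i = 5.64 + -4.65*i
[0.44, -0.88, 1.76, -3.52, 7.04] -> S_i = 0.44*(-2.00)^i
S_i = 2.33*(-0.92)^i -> [2.33, -2.14, 1.97, -1.81, 1.67]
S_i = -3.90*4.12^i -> [-3.9, -16.07, -66.2, -272.74, -1123.71]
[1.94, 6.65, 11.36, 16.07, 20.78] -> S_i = 1.94 + 4.71*i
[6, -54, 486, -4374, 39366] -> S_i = 6*-9^i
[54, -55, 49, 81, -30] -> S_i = Random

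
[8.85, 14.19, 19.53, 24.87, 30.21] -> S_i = 8.85 + 5.34*i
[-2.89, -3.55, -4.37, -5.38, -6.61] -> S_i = -2.89*1.23^i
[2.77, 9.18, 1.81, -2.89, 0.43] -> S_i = Random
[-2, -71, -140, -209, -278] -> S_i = -2 + -69*i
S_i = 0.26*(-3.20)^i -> [0.26, -0.83, 2.66, -8.52, 27.26]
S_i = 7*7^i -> [7, 49, 343, 2401, 16807]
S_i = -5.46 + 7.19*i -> [-5.46, 1.73, 8.92, 16.11, 23.3]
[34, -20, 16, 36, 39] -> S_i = Random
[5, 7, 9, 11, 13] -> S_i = 5 + 2*i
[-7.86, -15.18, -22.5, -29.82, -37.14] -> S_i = -7.86 + -7.32*i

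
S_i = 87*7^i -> [87, 609, 4263, 29841, 208887]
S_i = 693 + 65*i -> [693, 758, 823, 888, 953]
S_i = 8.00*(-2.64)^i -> [8.0, -21.12, 55.76, -147.2, 388.6]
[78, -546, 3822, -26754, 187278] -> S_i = 78*-7^i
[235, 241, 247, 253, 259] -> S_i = 235 + 6*i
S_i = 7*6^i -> [7, 42, 252, 1512, 9072]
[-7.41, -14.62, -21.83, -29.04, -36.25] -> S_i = -7.41 + -7.21*i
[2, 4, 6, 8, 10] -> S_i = 2 + 2*i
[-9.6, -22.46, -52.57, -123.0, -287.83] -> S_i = -9.60*2.34^i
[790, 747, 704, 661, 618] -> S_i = 790 + -43*i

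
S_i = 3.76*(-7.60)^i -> [3.76, -28.58, 217.18, -1650.55, 12544.18]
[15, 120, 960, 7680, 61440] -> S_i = 15*8^i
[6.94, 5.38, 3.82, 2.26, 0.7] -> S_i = 6.94 + -1.56*i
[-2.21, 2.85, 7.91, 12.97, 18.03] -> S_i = -2.21 + 5.06*i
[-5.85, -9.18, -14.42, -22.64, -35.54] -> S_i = -5.85*1.57^i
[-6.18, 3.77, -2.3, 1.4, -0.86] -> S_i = -6.18*(-0.61)^i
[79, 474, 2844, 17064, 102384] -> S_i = 79*6^i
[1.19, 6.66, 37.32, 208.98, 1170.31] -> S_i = 1.19*5.60^i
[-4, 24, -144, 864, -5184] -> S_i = -4*-6^i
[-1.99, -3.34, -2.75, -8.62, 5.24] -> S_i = Random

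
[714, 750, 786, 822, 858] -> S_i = 714 + 36*i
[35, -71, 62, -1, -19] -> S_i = Random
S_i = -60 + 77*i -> [-60, 17, 94, 171, 248]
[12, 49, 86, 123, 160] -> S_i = 12 + 37*i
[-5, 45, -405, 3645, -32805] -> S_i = -5*-9^i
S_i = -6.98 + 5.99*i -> [-6.98, -0.99, 5.0, 10.99, 16.98]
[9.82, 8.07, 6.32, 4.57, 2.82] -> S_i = 9.82 + -1.75*i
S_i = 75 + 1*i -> [75, 76, 77, 78, 79]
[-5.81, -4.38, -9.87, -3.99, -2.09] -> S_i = Random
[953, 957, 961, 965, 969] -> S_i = 953 + 4*i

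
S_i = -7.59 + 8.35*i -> [-7.59, 0.76, 9.11, 17.46, 25.81]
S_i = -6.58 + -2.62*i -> [-6.58, -9.2, -11.82, -14.44, -17.06]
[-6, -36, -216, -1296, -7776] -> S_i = -6*6^i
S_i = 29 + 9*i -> [29, 38, 47, 56, 65]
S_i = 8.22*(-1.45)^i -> [8.22, -11.92, 17.28, -25.06, 36.34]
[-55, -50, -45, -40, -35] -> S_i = -55 + 5*i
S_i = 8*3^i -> [8, 24, 72, 216, 648]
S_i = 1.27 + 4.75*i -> [1.27, 6.02, 10.77, 15.52, 20.27]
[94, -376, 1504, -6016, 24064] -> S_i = 94*-4^i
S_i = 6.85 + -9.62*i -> [6.85, -2.77, -12.39, -22.01, -31.63]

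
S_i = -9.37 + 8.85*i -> [-9.37, -0.52, 8.33, 17.18, 26.03]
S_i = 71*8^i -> [71, 568, 4544, 36352, 290816]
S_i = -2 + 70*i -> [-2, 68, 138, 208, 278]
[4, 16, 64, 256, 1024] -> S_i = 4*4^i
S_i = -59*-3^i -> [-59, 177, -531, 1593, -4779]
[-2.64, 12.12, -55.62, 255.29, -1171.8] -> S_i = -2.64*(-4.59)^i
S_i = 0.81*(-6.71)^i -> [0.81, -5.44, 36.47, -244.71, 1642.01]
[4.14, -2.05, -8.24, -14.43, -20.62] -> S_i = 4.14 + -6.19*i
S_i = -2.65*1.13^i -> [-2.65, -2.99, -3.38, -3.82, -4.32]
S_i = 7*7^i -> [7, 49, 343, 2401, 16807]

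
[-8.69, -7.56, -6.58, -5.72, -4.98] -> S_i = -8.69*0.87^i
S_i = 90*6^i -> [90, 540, 3240, 19440, 116640]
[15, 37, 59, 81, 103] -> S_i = 15 + 22*i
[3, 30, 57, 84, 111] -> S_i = 3 + 27*i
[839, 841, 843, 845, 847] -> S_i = 839 + 2*i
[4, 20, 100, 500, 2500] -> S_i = 4*5^i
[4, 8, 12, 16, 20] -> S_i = 4 + 4*i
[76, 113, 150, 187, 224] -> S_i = 76 + 37*i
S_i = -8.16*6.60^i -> [-8.16, -53.86, -355.45, -2345.97, -15483.38]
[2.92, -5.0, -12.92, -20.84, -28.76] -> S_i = 2.92 + -7.92*i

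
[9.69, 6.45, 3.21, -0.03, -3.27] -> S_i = 9.69 + -3.24*i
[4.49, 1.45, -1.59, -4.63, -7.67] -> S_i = 4.49 + -3.04*i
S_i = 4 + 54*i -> [4, 58, 112, 166, 220]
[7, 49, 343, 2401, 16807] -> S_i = 7*7^i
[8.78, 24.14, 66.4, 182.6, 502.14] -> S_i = 8.78*2.75^i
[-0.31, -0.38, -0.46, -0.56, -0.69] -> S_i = -0.31*1.22^i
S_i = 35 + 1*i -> [35, 36, 37, 38, 39]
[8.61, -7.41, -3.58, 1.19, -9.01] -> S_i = Random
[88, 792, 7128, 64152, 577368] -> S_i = 88*9^i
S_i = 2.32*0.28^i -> [2.32, 0.65, 0.18, 0.05, 0.01]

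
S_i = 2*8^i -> [2, 16, 128, 1024, 8192]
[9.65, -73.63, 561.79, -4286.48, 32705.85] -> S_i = 9.65*(-7.63)^i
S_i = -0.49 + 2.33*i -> [-0.49, 1.84, 4.17, 6.5, 8.83]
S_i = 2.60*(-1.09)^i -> [2.6, -2.83, 3.09, -3.37, 3.67]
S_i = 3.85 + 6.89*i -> [3.85, 10.74, 17.63, 24.52, 31.41]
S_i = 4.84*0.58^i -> [4.84, 2.81, 1.63, 0.94, 0.55]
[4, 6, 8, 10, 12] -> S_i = 4 + 2*i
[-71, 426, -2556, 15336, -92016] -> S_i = -71*-6^i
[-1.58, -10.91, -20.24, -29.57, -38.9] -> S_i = -1.58 + -9.33*i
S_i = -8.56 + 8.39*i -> [-8.56, -0.17, 8.22, 16.61, 25.0]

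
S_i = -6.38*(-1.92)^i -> [-6.38, 12.25, -23.52, 45.16, -86.7]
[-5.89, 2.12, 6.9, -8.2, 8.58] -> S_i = Random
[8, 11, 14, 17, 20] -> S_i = 8 + 3*i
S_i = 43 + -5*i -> [43, 38, 33, 28, 23]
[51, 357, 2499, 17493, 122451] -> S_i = 51*7^i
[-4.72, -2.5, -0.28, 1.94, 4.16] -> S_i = -4.72 + 2.22*i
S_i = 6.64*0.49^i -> [6.64, 3.25, 1.59, 0.78, 0.38]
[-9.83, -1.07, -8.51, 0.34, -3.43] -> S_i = Random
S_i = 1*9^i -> [1, 9, 81, 729, 6561]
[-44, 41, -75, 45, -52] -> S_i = Random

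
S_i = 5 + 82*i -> [5, 87, 169, 251, 333]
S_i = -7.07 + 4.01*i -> [-7.07, -3.06, 0.95, 4.96, 8.97]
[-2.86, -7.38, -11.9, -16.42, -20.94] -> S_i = -2.86 + -4.52*i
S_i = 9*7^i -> [9, 63, 441, 3087, 21609]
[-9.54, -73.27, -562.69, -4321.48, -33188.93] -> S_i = -9.54*7.68^i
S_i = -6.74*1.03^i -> [-6.74, -6.94, -7.15, -7.36, -7.59]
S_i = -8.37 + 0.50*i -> [-8.37, -7.87, -7.37, -6.87, -6.37]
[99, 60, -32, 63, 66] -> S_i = Random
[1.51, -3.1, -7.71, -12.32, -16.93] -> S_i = 1.51 + -4.61*i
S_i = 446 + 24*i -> [446, 470, 494, 518, 542]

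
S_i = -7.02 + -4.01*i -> [-7.02, -11.03, -15.04, -19.05, -23.06]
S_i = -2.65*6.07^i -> [-2.65, -16.09, -97.64, -592.67, -3597.5]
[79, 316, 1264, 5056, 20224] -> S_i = 79*4^i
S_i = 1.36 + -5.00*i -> [1.36, -3.64, -8.64, -13.64, -18.64]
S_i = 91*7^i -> [91, 637, 4459, 31213, 218491]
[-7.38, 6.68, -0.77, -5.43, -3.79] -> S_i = Random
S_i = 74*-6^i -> [74, -444, 2664, -15984, 95904]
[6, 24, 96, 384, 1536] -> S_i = 6*4^i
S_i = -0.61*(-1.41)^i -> [-0.61, 0.86, -1.21, 1.71, -2.41]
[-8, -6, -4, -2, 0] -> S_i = -8 + 2*i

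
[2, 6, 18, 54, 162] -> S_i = 2*3^i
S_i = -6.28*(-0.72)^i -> [-6.28, 4.52, -3.26, 2.34, -1.69]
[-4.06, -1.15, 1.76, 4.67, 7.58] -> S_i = -4.06 + 2.91*i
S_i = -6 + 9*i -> [-6, 3, 12, 21, 30]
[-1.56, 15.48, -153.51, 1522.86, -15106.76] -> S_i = -1.56*(-9.92)^i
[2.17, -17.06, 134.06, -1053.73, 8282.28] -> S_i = 2.17*(-7.86)^i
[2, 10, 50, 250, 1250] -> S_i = 2*5^i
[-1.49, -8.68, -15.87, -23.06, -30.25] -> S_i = -1.49 + -7.19*i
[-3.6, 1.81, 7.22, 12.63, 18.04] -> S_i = -3.60 + 5.41*i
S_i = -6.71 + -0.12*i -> [-6.71, -6.83, -6.95, -7.07, -7.19]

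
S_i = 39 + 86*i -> [39, 125, 211, 297, 383]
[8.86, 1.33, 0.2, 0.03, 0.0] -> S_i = 8.86*0.15^i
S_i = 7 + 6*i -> [7, 13, 19, 25, 31]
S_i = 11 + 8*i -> [11, 19, 27, 35, 43]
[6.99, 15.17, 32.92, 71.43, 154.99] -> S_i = 6.99*2.17^i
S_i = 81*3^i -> [81, 243, 729, 2187, 6561]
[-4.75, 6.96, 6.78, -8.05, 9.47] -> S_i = Random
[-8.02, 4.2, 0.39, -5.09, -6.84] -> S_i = Random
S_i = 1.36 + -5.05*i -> [1.36, -3.69, -8.74, -13.79, -18.84]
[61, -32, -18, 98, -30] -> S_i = Random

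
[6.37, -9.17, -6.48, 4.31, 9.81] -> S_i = Random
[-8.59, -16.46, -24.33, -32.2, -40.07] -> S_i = -8.59 + -7.87*i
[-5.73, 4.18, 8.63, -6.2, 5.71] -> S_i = Random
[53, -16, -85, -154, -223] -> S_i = 53 + -69*i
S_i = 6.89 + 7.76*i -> [6.89, 14.65, 22.41, 30.17, 37.93]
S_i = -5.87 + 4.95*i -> [-5.87, -0.92, 4.03, 8.98, 13.93]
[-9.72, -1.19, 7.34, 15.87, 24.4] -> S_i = -9.72 + 8.53*i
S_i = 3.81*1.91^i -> [3.81, 7.28, 13.9, 26.55, 50.71]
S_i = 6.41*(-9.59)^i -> [6.41, -61.47, 589.52, -5653.45, 54216.62]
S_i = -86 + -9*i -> [-86, -95, -104, -113, -122]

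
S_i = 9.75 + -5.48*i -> [9.75, 4.27, -1.21, -6.69, -12.17]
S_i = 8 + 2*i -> [8, 10, 12, 14, 16]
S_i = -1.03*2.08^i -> [-1.03, -2.14, -4.46, -9.27, -19.28]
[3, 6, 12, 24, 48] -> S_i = 3*2^i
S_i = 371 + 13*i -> [371, 384, 397, 410, 423]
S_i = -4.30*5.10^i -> [-4.3, -21.93, -111.84, -570.4, -2909.04]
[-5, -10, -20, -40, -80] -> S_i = -5*2^i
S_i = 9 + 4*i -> [9, 13, 17, 21, 25]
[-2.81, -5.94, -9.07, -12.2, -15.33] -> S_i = -2.81 + -3.13*i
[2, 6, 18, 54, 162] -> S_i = 2*3^i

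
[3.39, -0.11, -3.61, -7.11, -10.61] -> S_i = 3.39 + -3.50*i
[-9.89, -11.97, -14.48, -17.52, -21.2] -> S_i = -9.89*1.21^i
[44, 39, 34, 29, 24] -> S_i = 44 + -5*i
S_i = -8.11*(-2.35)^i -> [-8.11, 19.06, -44.79, 105.25, -247.34]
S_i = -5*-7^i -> [-5, 35, -245, 1715, -12005]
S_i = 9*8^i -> [9, 72, 576, 4608, 36864]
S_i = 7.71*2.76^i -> [7.71, 21.28, 58.73, 162.1, 447.39]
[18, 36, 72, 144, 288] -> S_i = 18*2^i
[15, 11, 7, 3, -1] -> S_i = 15 + -4*i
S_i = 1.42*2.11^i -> [1.42, 3.0, 6.32, 13.34, 28.15]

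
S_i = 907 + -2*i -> [907, 905, 903, 901, 899]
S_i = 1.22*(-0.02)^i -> [1.22, -0.02, 0.0, -0.0, 0.0]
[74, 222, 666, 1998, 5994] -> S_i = 74*3^i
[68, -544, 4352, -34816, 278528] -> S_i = 68*-8^i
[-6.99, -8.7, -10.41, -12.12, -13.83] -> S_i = -6.99 + -1.71*i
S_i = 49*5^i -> [49, 245, 1225, 6125, 30625]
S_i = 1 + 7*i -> [1, 8, 15, 22, 29]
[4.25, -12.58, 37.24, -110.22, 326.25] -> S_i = 4.25*(-2.96)^i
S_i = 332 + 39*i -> [332, 371, 410, 449, 488]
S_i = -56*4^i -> [-56, -224, -896, -3584, -14336]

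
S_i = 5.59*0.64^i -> [5.59, 3.58, 2.29, 1.47, 0.94]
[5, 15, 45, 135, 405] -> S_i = 5*3^i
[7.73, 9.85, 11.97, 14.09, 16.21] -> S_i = 7.73 + 2.12*i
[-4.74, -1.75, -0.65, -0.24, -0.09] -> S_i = -4.74*0.37^i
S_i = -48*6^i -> [-48, -288, -1728, -10368, -62208]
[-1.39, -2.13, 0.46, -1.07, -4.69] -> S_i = Random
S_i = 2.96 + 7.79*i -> [2.96, 10.75, 18.54, 26.33, 34.12]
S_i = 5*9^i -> [5, 45, 405, 3645, 32805]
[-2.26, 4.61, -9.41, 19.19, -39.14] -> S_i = -2.26*(-2.04)^i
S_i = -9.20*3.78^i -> [-9.2, -34.78, -131.45, -496.89, -1878.26]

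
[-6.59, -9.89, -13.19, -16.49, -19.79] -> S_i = -6.59 + -3.30*i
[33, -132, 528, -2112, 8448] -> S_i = 33*-4^i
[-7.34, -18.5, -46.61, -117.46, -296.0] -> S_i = -7.34*2.52^i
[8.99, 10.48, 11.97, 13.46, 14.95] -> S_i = 8.99 + 1.49*i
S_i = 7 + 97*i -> [7, 104, 201, 298, 395]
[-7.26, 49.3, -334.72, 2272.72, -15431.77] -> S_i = -7.26*(-6.79)^i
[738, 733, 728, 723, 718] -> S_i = 738 + -5*i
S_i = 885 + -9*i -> [885, 876, 867, 858, 849]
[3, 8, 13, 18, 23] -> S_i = 3 + 5*i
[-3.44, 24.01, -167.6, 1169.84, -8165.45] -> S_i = -3.44*(-6.98)^i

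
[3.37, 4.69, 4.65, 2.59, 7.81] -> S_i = Random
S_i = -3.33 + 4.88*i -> [-3.33, 1.55, 6.43, 11.31, 16.19]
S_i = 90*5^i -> [90, 450, 2250, 11250, 56250]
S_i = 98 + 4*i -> [98, 102, 106, 110, 114]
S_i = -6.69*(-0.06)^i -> [-6.69, 0.4, -0.02, 0.0, -0.0]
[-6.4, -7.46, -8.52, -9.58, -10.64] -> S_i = -6.40 + -1.06*i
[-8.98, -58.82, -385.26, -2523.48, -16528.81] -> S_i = -8.98*6.55^i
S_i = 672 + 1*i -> [672, 673, 674, 675, 676]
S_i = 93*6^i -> [93, 558, 3348, 20088, 120528]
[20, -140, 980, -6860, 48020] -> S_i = 20*-7^i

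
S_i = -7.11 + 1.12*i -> [-7.11, -5.99, -4.87, -3.75, -2.63]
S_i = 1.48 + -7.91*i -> [1.48, -6.43, -14.34, -22.25, -30.16]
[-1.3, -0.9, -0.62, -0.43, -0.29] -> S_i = -1.30*0.69^i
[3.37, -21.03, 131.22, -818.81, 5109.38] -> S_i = 3.37*(-6.24)^i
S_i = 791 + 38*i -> [791, 829, 867, 905, 943]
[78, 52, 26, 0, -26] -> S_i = 78 + -26*i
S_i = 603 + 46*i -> [603, 649, 695, 741, 787]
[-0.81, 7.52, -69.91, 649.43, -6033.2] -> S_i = -0.81*(-9.29)^i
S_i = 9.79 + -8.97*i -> [9.79, 0.82, -8.15, -17.12, -26.09]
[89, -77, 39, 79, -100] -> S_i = Random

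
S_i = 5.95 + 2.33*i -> [5.95, 8.28, 10.61, 12.94, 15.27]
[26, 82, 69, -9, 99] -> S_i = Random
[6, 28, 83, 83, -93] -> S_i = Random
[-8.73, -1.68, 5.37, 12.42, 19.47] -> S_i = -8.73 + 7.05*i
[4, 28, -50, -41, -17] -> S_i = Random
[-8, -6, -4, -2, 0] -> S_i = -8 + 2*i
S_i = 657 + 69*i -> [657, 726, 795, 864, 933]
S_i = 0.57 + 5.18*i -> [0.57, 5.75, 10.93, 16.11, 21.29]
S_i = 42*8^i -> [42, 336, 2688, 21504, 172032]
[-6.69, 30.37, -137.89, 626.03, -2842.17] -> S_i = -6.69*(-4.54)^i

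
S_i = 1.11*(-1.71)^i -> [1.11, -1.9, 3.25, -5.55, 9.49]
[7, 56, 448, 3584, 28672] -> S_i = 7*8^i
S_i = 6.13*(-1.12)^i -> [6.13, -6.87, 7.69, -8.61, 9.65]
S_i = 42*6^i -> [42, 252, 1512, 9072, 54432]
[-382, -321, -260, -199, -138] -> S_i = -382 + 61*i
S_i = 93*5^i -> [93, 465, 2325, 11625, 58125]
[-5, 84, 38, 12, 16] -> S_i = Random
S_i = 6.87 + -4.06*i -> [6.87, 2.81, -1.25, -5.31, -9.37]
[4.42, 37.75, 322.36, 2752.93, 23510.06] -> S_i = 4.42*8.54^i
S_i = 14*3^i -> [14, 42, 126, 378, 1134]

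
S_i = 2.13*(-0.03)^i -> [2.13, -0.06, 0.0, -0.0, 0.0]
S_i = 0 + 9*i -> [0, 9, 18, 27, 36]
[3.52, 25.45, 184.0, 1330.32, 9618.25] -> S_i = 3.52*7.23^i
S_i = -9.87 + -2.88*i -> [-9.87, -12.75, -15.63, -18.51, -21.39]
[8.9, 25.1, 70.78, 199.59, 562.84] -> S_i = 8.90*2.82^i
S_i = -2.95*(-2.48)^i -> [-2.95, 7.32, -18.14, 45.0, -111.59]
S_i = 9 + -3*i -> [9, 6, 3, 0, -3]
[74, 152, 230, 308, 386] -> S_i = 74 + 78*i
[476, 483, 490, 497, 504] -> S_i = 476 + 7*i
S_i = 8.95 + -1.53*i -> [8.95, 7.42, 5.89, 4.36, 2.83]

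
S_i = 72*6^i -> [72, 432, 2592, 15552, 93312]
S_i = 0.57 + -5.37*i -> [0.57, -4.8, -10.17, -15.54, -20.91]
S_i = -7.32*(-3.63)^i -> [-7.32, 26.57, -96.45, 350.13, -1270.98]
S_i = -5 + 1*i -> [-5, -4, -3, -2, -1]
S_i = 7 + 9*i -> [7, 16, 25, 34, 43]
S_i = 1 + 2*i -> [1, 3, 5, 7, 9]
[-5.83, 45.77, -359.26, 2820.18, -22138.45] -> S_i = -5.83*(-7.85)^i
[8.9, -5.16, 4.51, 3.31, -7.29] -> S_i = Random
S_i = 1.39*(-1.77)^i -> [1.39, -2.46, 4.35, -7.71, 13.64]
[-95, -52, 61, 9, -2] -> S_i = Random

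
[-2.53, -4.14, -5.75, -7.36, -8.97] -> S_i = -2.53 + -1.61*i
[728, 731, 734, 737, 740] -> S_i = 728 + 3*i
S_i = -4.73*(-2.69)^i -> [-4.73, 12.72, -34.23, 92.07, -247.67]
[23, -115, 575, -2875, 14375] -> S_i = 23*-5^i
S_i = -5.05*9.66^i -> [-5.05, -48.78, -471.24, -4552.21, -43974.4]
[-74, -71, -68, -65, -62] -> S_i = -74 + 3*i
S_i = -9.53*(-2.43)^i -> [-9.53, 23.16, -56.27, 136.75, -332.29]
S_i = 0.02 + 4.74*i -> [0.02, 4.76, 9.5, 14.24, 18.98]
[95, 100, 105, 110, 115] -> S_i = 95 + 5*i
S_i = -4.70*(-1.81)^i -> [-4.7, 8.51, -15.4, 27.87, -50.44]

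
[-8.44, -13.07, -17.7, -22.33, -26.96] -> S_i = -8.44 + -4.63*i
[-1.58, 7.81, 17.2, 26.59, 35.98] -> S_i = -1.58 + 9.39*i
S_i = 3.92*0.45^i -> [3.92, 1.76, 0.79, 0.36, 0.16]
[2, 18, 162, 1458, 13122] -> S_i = 2*9^i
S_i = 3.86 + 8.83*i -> [3.86, 12.69, 21.52, 30.35, 39.18]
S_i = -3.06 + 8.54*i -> [-3.06, 5.48, 14.02, 22.56, 31.1]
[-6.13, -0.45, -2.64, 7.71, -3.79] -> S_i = Random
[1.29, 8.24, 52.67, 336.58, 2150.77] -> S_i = 1.29*6.39^i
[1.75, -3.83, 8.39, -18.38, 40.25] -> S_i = 1.75*(-2.19)^i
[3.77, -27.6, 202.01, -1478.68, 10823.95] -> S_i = 3.77*(-7.32)^i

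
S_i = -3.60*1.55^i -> [-3.6, -5.58, -8.65, -13.41, -20.78]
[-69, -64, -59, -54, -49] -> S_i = -69 + 5*i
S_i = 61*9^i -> [61, 549, 4941, 44469, 400221]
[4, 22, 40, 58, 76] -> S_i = 4 + 18*i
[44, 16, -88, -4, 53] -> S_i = Random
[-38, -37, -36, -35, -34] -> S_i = -38 + 1*i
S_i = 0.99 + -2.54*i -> [0.99, -1.55, -4.09, -6.63, -9.17]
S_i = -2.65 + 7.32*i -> [-2.65, 4.67, 11.99, 19.31, 26.63]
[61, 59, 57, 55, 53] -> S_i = 61 + -2*i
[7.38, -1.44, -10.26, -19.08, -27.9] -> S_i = 7.38 + -8.82*i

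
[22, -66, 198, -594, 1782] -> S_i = 22*-3^i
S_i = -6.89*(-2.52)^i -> [-6.89, 17.36, -43.75, 110.26, -277.86]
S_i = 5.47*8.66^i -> [5.47, 47.37, 410.23, 3552.56, 30765.14]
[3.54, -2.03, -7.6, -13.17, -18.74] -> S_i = 3.54 + -5.57*i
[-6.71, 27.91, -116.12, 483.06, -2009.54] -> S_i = -6.71*(-4.16)^i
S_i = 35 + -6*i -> [35, 29, 23, 17, 11]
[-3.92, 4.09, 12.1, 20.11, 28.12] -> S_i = -3.92 + 8.01*i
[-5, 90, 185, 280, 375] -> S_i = -5 + 95*i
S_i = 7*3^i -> [7, 21, 63, 189, 567]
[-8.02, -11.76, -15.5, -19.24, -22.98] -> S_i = -8.02 + -3.74*i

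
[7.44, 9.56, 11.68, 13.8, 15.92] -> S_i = 7.44 + 2.12*i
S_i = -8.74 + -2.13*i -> [-8.74, -10.87, -13.0, -15.13, -17.26]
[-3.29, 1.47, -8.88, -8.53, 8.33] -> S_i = Random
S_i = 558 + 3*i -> [558, 561, 564, 567, 570]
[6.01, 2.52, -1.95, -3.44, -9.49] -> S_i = Random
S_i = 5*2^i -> [5, 10, 20, 40, 80]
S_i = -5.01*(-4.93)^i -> [-5.01, 24.7, -121.77, 600.31, -2959.55]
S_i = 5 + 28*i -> [5, 33, 61, 89, 117]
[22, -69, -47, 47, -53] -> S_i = Random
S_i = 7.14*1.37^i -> [7.14, 9.78, 13.4, 18.36, 25.15]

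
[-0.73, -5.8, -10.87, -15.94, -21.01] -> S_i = -0.73 + -5.07*i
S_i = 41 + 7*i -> [41, 48, 55, 62, 69]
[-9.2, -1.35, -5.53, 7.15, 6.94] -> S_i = Random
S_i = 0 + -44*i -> [0, -44, -88, -132, -176]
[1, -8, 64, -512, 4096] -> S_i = 1*-8^i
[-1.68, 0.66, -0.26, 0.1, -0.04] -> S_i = -1.68*(-0.39)^i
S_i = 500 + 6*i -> [500, 506, 512, 518, 524]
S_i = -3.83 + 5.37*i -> [-3.83, 1.54, 6.91, 12.28, 17.65]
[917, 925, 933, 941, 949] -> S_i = 917 + 8*i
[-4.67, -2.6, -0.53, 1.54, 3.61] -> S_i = -4.67 + 2.07*i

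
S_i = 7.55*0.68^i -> [7.55, 5.13, 3.49, 2.37, 1.61]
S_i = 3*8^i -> [3, 24, 192, 1536, 12288]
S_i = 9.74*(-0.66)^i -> [9.74, -6.43, 4.24, -2.8, 1.85]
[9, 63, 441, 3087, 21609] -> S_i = 9*7^i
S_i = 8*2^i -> [8, 16, 32, 64, 128]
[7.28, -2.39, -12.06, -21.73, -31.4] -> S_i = 7.28 + -9.67*i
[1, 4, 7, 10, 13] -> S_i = 1 + 3*i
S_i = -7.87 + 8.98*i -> [-7.87, 1.11, 10.09, 19.07, 28.05]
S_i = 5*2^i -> [5, 10, 20, 40, 80]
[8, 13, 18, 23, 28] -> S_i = 8 + 5*i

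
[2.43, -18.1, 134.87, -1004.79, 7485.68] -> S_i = 2.43*(-7.45)^i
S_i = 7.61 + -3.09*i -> [7.61, 4.52, 1.43, -1.66, -4.75]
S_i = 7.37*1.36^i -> [7.37, 10.02, 13.63, 18.54, 25.21]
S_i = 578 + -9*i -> [578, 569, 560, 551, 542]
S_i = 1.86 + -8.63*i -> [1.86, -6.77, -15.4, -24.03, -32.66]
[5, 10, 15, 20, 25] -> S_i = 5 + 5*i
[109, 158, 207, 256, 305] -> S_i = 109 + 49*i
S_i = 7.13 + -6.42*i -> [7.13, 0.71, -5.71, -12.13, -18.55]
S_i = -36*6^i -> [-36, -216, -1296, -7776, -46656]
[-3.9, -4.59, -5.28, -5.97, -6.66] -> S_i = -3.90 + -0.69*i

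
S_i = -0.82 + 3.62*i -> [-0.82, 2.8, 6.42, 10.04, 13.66]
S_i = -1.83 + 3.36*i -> [-1.83, 1.53, 4.89, 8.25, 11.61]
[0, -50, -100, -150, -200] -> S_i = 0 + -50*i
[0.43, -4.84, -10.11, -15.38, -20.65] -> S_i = 0.43 + -5.27*i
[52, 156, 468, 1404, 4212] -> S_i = 52*3^i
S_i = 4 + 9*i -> [4, 13, 22, 31, 40]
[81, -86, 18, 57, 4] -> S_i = Random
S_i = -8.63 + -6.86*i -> [-8.63, -15.49, -22.35, -29.21, -36.07]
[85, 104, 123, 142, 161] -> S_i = 85 + 19*i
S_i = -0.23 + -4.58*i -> [-0.23, -4.81, -9.39, -13.97, -18.55]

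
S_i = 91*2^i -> [91, 182, 364, 728, 1456]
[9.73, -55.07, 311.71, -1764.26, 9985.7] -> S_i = 9.73*(-5.66)^i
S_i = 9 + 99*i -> [9, 108, 207, 306, 405]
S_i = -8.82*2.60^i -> [-8.82, -22.93, -59.62, -155.02, -403.05]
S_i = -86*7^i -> [-86, -602, -4214, -29498, -206486]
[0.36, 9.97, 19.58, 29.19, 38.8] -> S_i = 0.36 + 9.61*i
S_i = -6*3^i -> [-6, -18, -54, -162, -486]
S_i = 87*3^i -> [87, 261, 783, 2349, 7047]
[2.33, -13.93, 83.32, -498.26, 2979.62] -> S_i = 2.33*(-5.98)^i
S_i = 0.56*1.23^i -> [0.56, 0.69, 0.85, 1.04, 1.28]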